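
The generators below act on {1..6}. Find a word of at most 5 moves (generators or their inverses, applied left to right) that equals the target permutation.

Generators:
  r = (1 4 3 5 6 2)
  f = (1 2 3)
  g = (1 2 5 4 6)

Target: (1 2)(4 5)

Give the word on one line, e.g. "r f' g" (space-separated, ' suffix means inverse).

f' r g r f'

  after f': (1 3 2)
  after r: (1 5 6 2 4 3)
  after g: (1 4 3 2 6 5)
  after r: (1 3)(4 5)
  after f': (1 2)(4 5)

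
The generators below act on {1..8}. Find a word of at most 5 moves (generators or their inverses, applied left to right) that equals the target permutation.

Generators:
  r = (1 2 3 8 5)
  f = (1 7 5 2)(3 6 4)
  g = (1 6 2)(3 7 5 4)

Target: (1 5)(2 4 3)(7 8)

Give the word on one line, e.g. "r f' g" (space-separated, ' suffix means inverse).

g r' f' g g

  after g: (1 6 2)(3 7 5 4)
  after r': (1 6)(2 5 4)(3 7 8)
  after f': (1 3)(2 7 8 4 5 6)
  after g: (1 7 8 3 6)(2 5)
  after g: (1 5)(2 4 3)(7 8)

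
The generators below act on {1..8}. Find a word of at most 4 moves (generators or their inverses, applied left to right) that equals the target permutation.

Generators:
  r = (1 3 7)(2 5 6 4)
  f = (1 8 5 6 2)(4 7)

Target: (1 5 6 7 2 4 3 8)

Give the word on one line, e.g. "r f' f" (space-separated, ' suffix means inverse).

f r' f

  after f: (1 8 5 6 2)(4 7)
  after r': (1 8 2 7 6 4 3)
  after f: (1 5 6 7 2 4 3 8)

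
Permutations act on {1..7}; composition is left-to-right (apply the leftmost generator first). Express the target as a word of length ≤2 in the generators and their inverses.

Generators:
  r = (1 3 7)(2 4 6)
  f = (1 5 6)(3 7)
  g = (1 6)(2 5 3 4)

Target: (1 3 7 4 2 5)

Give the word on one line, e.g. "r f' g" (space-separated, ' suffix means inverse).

  after f: (1 5 6)(3 7)
  after g: (1 3 7 4 2 5)

f g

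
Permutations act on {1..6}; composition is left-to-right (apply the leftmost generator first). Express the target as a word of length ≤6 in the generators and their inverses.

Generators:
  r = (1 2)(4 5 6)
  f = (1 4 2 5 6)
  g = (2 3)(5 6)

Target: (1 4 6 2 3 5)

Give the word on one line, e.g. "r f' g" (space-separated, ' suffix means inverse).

g' r r f' r

  after g': (2 3)(5 6)
  after r: (1 2 3)(4 5)
  after r: (2 3)(4 6)
  after f': (1 6)(2 3 4 5)
  after r: (1 4 6 2 3 5)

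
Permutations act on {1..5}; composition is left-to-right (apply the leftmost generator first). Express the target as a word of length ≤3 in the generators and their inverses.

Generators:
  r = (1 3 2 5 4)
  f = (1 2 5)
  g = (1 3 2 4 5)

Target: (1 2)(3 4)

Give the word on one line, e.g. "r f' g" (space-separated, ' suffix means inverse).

r g

  after r: (1 3 2 5 4)
  after g: (1 2)(3 4)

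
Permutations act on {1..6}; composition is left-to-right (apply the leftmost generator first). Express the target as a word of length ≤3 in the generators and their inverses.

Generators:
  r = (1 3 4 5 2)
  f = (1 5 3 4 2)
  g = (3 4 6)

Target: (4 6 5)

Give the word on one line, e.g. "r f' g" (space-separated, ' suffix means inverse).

r' g' r

  after r': (1 2 5 4 3)
  after g': (1 2 5 3)(4 6)
  after r: (4 6 5)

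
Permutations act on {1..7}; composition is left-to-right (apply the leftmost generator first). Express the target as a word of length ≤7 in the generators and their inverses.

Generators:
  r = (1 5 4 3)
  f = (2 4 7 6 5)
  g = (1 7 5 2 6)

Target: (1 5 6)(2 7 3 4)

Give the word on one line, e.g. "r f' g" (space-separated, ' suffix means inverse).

g' f f r' g'

  after g': (1 6 2 5 7)
  after f: (1 5 6 4 7)
  after f: (1 2 4 6 7)
  after r': (1 2 5)(3 4 6 7)
  after g': (1 5 6)(2 7 3 4)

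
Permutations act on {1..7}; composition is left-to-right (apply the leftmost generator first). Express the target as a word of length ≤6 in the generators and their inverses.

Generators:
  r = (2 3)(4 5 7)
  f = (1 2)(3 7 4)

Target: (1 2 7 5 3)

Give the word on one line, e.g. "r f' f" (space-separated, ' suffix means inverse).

r f' r r

  after r: (2 3)(4 5 7)
  after f': (1 2 4 5 3)
  after r: (1 3)(2 5)(4 7)
  after r: (1 2 7 5 3)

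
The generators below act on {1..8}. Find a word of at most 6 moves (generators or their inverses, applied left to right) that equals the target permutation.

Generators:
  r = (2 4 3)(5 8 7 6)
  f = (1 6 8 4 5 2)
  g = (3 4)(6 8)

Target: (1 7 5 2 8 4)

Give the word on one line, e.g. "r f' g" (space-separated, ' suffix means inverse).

  after g': (3 4)(6 8)
  after r: (2 4)(5 8)(6 7)
  after f: (1 6 7 8 2 5 4)
  after g': (1 8 2 5 3 4)(6 7)
  after r: (1 7 5 2 8 4)

g' r f g' r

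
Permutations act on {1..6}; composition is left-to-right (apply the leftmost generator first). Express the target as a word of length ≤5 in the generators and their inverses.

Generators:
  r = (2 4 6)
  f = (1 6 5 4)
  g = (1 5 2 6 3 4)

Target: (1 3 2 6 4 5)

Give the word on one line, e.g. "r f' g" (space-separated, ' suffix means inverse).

  after g': (1 4 3 6 2 5)
  after g': (1 3 2)(4 6 5)
  after f: (1 3 2 6 4 5)

g' g' f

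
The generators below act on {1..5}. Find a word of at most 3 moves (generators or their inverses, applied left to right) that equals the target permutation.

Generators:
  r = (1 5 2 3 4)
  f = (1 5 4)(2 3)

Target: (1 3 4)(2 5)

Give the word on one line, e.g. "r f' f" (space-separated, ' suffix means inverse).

r f r'

  after r: (1 5 2 3 4)
  after f: (1 4 5 3)
  after r': (1 3 4)(2 5)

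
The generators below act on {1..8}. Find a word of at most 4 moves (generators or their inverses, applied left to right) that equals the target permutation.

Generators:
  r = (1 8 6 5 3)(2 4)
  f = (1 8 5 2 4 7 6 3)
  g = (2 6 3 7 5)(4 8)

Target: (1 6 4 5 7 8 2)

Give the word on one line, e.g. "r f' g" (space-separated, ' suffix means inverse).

g' r' r' r'

  after g': (2 5 7 3 6)(4 8)
  after r': (1 3 8 2 6 4)(5 7)
  after r': (1 5 7 6 2 8 4 3)
  after r': (1 6 4 5 7 8 2)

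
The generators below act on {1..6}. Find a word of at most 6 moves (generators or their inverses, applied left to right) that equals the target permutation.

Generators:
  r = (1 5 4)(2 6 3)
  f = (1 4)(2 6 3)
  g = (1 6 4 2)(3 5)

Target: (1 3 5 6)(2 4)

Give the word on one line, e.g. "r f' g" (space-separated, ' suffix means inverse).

r' f g f

  after r': (1 4 5)(2 3 6)
  after f: (4 5)
  after g: (1 6 4 3 5 2)
  after f: (1 3 5 6)(2 4)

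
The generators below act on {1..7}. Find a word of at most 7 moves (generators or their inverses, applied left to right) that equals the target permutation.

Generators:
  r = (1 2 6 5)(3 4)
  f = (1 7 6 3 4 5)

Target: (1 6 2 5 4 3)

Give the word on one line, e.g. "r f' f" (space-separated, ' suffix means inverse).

  after f': (1 5 4 3 6 7)
  after r: (2 6 7)(3 5)
  after f: (1 7 2 3)(4 5)
  after r': (1 7)(2 4 6)(3 5)
  after f: (1 6 2 5 4 3)

f' r f r' f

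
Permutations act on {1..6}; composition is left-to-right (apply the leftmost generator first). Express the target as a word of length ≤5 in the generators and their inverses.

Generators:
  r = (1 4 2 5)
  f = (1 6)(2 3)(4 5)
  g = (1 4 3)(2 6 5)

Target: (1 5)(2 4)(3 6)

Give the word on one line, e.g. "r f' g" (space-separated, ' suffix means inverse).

r f' r r f'

  after r: (1 4 2 5)
  after f': (1 5 6)(2 4 3)
  after r: (3 5 6 4)
  after r: (1 4 3)(2 5 6)
  after f': (1 5)(2 4)(3 6)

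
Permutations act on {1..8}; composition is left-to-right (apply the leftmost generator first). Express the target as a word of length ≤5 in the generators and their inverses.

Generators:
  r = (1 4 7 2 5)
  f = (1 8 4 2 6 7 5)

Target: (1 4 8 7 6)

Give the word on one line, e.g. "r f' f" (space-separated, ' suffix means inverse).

  after f': (1 5 7 6 2 4 8)
  after r: (2 7 6 5)(4 8)
  after r: (1 4 8 7 6)

f' r r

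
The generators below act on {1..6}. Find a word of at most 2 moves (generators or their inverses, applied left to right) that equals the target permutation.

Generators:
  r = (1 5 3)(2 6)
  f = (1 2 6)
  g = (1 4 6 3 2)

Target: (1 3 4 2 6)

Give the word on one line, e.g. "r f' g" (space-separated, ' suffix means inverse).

  after g': (1 2 3 6 4)
  after g': (1 3 4 2 6)

g' g'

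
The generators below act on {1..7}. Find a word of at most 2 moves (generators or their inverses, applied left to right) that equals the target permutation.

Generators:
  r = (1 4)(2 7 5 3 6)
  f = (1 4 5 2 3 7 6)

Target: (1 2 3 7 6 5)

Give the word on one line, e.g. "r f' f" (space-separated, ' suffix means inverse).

f' r

  after f': (1 6 7 3 2 5 4)
  after r: (1 2 3 7 6 5)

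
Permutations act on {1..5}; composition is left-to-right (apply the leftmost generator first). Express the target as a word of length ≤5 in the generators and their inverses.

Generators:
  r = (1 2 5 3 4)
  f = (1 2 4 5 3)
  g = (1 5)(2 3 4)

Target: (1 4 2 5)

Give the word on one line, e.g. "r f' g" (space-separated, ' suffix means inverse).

  after f: (1 2 4 5 3)
  after g: (1 3 5 4)
  after r: (1 4 2 5)

f g r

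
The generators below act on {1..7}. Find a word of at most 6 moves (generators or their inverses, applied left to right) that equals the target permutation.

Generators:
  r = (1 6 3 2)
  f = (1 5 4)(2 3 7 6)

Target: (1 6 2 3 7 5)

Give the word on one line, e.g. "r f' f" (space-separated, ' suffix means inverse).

f r' f' r' f'

  after f: (1 5 4)(2 3 7 6)
  after r': (1 5 4 2 6 3 7)
  after f': (2 7 4 6)
  after r': (1 2 7 4)(3 6)
  after f': (1 6 2 3 7 5)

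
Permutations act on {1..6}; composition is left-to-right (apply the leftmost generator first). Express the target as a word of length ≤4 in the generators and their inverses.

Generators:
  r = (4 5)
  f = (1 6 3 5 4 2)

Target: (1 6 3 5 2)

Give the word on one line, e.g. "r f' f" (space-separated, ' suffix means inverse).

  after r: (4 5)
  after f: (1 6 3 5 2)

r f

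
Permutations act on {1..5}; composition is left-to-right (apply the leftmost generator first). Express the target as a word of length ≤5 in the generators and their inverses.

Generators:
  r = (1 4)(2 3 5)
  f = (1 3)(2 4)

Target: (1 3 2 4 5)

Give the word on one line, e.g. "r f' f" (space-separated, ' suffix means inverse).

  after r: (1 4)(2 3 5)
  after f: (1 2)(3 5 4)
  after f: (1 4)(2 3 5)
  after f: (1 2)(3 5 4)
  after r: (1 3 2 4 5)

r f f f r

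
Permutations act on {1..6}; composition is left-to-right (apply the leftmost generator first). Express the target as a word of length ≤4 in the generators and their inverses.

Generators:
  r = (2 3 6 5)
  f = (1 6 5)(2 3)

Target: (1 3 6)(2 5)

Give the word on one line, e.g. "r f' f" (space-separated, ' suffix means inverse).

  after r: (2 3 6 5)
  after f: (1 6)(3 5)
  after r': (1 3 6)(2 5)

r f r'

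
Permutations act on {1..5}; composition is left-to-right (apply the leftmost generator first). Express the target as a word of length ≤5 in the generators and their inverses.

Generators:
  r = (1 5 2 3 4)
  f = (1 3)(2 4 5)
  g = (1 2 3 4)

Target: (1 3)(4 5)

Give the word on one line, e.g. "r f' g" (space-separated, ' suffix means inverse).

r' g g r

  after r': (1 4 3 2 5)
  after g: (2 5)
  after g: (1 2 5 3 4)
  after r: (1 3)(4 5)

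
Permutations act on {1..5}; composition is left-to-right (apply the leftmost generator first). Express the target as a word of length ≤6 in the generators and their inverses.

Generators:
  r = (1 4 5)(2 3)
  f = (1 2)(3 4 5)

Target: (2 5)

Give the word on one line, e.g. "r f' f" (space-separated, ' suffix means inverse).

  after r: (1 4 5)(2 3)
  after r: (1 5 4)
  after f: (1 3 4 2)
  after r: (1 2 4 3 5)
  after f: (2 5)

r r f r f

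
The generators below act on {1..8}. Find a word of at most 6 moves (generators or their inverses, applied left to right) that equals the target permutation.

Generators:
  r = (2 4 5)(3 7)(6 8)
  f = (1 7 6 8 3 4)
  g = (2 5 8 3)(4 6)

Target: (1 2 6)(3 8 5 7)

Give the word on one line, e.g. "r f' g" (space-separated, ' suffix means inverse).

g f r' g

  after g: (2 5 8 3)(4 6)
  after f: (1 7 6)(2 5 3)(4 8)
  after r': (1 3 5 7 8 2 4 6)
  after g: (1 2 6)(3 8 5 7)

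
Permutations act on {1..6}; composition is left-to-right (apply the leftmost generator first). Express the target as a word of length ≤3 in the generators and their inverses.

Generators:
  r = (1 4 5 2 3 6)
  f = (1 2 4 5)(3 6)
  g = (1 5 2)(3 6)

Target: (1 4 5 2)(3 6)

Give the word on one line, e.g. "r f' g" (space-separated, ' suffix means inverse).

g g f

  after g: (1 5 2)(3 6)
  after g: (1 2 5)
  after f: (1 4 5 2)(3 6)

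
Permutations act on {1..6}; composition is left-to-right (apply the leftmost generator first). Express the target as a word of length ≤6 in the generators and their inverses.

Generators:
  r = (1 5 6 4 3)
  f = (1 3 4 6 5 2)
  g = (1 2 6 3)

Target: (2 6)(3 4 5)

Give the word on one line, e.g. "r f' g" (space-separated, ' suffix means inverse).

  after r: (1 5 6 4 3)
  after f': (1 6 3 2 5 4)
  after g: (1 3 6)(2 5 4)
  after f': (2 6)(3 4 5)

r f' g f'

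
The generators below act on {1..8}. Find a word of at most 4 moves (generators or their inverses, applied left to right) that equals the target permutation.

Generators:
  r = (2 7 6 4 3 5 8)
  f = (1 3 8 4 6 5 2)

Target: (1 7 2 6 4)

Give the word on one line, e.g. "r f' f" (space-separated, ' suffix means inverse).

f' f' f' r'

  after f': (1 2 5 6 4 8 3)
  after f': (1 5 4 3 2 6 8)
  after f': (1 6 3 5 8 2 4)
  after r': (1 7 2 6 4)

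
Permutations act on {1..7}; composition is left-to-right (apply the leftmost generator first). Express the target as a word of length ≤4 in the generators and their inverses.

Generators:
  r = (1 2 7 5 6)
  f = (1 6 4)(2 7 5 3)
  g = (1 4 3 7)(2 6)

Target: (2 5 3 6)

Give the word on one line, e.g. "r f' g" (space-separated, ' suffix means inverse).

r f g

  after r: (1 2 7 5 6)
  after f: (1 7 3 2 5 4)
  after g: (2 5 3 6)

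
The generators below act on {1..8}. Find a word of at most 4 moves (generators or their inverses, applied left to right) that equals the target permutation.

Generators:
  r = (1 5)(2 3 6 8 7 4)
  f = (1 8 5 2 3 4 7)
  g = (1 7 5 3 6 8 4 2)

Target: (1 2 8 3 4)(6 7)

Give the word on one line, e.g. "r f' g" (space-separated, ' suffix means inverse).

  after g': (1 2 4 8 6 3 5 7)
  after f: (1 3 2 7 8 6 4 5)
  after r': (1 2 8 3 4)(6 7)

g' f r'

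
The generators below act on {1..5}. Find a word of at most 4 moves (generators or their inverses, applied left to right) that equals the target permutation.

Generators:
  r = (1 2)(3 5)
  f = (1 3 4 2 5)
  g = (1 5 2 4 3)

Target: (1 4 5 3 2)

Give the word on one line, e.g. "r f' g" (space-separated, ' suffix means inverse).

g' r r g'

  after g': (1 3 4 2 5)
  after r: (1 5 2 3 4)
  after r: (1 3 4 2 5)
  after g': (1 4 5 3 2)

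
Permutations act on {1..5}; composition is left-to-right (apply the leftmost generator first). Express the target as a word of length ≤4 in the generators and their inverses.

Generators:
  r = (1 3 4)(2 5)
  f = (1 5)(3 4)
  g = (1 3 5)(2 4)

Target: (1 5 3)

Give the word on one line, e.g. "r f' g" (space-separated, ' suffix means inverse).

g f f g

  after g: (1 3 5)(2 4)
  after f: (1 4 2 3)
  after f: (1 3 5)(2 4)
  after g: (1 5 3)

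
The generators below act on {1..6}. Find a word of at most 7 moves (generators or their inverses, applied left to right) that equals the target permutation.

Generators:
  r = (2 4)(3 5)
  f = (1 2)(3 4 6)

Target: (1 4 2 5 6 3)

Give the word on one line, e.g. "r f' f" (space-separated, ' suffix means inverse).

  after f': (1 2)(3 6 4)
  after f': (3 4 6)
  after r': (2 4 6 5 3)
  after f': (1 2 3)(5 6)
  after r': (1 4 2 5 6 3)

f' f' r' f' r'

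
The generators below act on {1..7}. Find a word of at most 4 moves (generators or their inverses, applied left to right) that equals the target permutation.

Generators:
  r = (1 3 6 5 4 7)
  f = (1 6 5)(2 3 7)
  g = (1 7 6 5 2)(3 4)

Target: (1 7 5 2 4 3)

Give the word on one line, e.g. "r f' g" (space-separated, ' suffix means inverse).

f g'

  after f: (1 6 5)(2 3 7)
  after g': (1 7 5 2 4 3)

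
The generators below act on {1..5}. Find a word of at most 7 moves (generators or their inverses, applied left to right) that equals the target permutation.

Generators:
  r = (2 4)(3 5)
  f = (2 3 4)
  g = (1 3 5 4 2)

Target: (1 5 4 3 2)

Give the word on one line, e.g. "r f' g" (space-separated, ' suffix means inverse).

  after r: (2 4)(3 5)
  after f': (2 3 5)
  after f': (3 5 4)
  after g: (1 3 4 5 2)
  after r: (1 5 4 3 2)

r f' f' g r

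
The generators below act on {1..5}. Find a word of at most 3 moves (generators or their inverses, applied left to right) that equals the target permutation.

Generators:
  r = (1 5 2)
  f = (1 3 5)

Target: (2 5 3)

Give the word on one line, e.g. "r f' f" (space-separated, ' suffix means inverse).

f' r r

  after f': (1 5 3)
  after r: (1 2)(3 5)
  after r: (2 5 3)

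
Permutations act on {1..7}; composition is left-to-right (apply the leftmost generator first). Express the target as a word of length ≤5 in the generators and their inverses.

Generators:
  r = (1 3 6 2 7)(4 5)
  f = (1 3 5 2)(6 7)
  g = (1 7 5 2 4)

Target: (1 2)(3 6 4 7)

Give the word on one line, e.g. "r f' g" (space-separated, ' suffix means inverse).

r' f r

  after r': (1 7 2 6 3)(4 5)
  after f: (1 6 5 4 2 7)
  after r: (1 2)(3 6 4 7)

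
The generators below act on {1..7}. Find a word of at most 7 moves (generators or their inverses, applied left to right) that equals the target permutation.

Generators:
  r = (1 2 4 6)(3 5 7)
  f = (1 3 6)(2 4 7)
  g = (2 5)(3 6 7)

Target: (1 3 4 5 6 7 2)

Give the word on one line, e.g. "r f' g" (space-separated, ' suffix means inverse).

r f g' r g'

  after r: (1 2 4 6)(3 5 7)
  after f: (1 4)(2 7 6 3 5)
  after g': (1 4)(2 6 7 3)
  after r: (1 6 3 4 2)(5 7)
  after g': (1 3 4 5 6 7 2)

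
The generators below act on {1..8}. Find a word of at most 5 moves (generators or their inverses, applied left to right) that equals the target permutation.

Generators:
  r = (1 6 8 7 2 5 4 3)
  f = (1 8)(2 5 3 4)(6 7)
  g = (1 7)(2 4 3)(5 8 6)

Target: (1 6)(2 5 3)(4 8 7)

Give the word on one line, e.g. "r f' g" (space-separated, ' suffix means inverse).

g' r' r'

  after g': (1 7)(2 3 4)(5 6 8)
  after r': (1 8 2 4 7 3 5)
  after r': (1 6)(2 5 3)(4 8 7)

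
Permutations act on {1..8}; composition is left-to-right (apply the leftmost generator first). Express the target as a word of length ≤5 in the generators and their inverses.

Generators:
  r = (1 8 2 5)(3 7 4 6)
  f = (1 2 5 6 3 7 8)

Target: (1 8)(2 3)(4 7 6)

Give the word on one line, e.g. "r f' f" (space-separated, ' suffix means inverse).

  after r: (1 8 2 5)(3 7 4 6)
  after f: (2 6 7 4 3 8 5)
  after r: (1 8)(2 3)(4 7 6)

r f r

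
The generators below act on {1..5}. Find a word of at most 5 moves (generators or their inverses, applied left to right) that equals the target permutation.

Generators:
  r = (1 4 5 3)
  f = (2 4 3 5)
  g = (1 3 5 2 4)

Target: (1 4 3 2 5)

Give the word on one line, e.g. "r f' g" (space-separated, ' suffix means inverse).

  after g: (1 3 5 2 4)
  after f: (1 5 4)(2 3)
  after r': (1 4 3 2 5)

g f r'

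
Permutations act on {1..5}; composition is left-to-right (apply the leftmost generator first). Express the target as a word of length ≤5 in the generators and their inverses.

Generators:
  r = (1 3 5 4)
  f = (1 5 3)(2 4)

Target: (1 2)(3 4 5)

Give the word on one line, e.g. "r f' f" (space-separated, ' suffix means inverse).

r' f r

  after r': (1 4 5 3)
  after f: (1 2 4 3 5)
  after r: (1 2)(3 4 5)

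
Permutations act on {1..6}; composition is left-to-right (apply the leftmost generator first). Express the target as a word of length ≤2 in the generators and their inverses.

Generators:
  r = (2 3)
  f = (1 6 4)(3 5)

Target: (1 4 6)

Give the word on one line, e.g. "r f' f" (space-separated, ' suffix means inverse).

  after f: (1 6 4)(3 5)
  after f: (1 4 6)

f f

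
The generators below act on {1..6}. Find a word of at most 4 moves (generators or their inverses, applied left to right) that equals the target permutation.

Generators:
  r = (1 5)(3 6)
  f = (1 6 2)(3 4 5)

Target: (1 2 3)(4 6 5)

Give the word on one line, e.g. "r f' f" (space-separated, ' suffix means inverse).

f' r

  after f': (1 2 6)(3 5 4)
  after r: (1 2 3)(4 6 5)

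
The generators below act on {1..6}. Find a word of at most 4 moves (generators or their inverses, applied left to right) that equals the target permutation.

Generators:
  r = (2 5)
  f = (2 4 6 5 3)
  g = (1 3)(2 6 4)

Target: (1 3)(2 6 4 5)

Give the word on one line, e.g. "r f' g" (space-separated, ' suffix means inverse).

  after g: (1 3)(2 6 4)
  after r': (1 3)(2 6 4 5)

g r'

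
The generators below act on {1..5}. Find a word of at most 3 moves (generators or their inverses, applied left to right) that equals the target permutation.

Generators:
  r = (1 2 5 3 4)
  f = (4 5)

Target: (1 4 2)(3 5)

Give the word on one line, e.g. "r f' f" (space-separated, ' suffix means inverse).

f' r'

  after f': (4 5)
  after r': (1 4 2)(3 5)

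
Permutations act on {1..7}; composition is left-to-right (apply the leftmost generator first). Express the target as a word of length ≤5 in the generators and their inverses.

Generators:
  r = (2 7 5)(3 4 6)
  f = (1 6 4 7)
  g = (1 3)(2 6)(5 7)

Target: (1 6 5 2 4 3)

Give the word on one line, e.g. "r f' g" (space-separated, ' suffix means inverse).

  after g: (1 3)(2 6)(5 7)
  after r: (1 4 6 7 2 3)
  after r: (1 6 5 2 4 3)

g r r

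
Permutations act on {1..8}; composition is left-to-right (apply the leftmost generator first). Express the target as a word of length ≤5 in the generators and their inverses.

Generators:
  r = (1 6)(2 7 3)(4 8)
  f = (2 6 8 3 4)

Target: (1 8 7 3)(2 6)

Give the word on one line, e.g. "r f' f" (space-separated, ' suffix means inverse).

r' r' f r' f

  after r': (1 6)(2 3 7)(4 8)
  after r': (2 7 3)
  after f: (2 7 4)(3 6 8)
  after r': (1 6 4 3)(7 8)
  after f: (1 8 7 3)(2 6)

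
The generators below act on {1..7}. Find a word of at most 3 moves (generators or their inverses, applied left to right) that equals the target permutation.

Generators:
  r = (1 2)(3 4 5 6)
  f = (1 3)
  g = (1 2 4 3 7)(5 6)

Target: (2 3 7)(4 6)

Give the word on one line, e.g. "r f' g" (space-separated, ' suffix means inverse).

  after g: (1 2 4 3 7)(5 6)
  after r': (2 3 7)(4 6)

g r'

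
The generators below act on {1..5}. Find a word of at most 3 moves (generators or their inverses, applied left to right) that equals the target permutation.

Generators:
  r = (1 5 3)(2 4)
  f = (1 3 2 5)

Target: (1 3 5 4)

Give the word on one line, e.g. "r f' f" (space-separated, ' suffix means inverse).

  after r: (1 5 3)(2 4)
  after f: (2 4 5)
  after r': (1 3 5 4)

r f r'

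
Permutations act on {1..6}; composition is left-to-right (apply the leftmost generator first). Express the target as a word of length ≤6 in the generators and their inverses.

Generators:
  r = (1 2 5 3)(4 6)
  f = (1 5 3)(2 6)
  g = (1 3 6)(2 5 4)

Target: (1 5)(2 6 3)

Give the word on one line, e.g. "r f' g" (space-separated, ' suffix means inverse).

  after r: (1 2 5 3)(4 6)
  after g': (1 4 3 6 5)
  after r: (1 6 3 4)(2 5)
  after f: (1 2 3 4 5 6)
  after g: (1 5)(2 6 3)

r g' r f g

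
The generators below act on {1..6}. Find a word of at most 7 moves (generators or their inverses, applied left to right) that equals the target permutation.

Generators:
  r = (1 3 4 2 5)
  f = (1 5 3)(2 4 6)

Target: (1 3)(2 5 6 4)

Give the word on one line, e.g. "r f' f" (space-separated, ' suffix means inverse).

r' r' f' f' r'

  after r': (1 5 2 4 3)
  after r': (1 2 3 5 4)
  after f': (1 6 4 3)(2 5)
  after f': (1 4 5 6 2)
  after r': (1 3)(2 5 6 4)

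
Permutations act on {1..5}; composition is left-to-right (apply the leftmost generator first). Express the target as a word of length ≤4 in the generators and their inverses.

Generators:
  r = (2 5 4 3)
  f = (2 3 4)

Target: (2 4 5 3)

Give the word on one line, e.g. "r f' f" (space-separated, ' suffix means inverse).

  after r': (2 3 4 5)
  after f: (2 4 5 3)

r' f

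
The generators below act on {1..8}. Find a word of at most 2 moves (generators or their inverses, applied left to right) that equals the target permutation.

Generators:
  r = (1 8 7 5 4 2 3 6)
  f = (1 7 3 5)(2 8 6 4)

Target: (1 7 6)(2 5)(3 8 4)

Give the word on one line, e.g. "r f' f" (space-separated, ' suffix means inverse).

f' r'

  after f': (1 5 3 7)(2 4 6 8)
  after r': (1 7 6)(2 5)(3 8 4)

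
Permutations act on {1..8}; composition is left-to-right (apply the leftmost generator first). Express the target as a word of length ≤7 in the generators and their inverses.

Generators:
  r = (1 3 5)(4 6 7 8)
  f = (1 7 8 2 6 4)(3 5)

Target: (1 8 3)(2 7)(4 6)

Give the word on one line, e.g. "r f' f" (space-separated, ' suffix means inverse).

r' r' r' f r

  after r': (1 5 3)(4 8 7 6)
  after r': (1 3 5)(4 7)(6 8)
  after r': (4 6 7 8)
  after f: (1 7 2 6 8)(3 5)
  after r: (1 8 3)(2 7)(4 6)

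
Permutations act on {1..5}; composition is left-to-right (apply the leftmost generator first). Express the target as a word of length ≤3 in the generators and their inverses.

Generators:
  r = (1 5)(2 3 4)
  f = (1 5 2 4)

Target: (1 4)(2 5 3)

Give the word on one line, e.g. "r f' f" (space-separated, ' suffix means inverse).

  after f: (1 5 2 4)
  after r: (3 4 5)
  after f': (1 4)(2 5 3)

f r f'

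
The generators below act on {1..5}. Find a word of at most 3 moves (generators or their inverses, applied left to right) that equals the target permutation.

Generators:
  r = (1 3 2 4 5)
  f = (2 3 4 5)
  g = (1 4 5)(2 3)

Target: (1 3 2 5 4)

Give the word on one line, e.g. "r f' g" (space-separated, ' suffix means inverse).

  after g: (1 4 5)(2 3)
  after r': (1 2)
  after g': (1 3 2 5 4)

g r' g'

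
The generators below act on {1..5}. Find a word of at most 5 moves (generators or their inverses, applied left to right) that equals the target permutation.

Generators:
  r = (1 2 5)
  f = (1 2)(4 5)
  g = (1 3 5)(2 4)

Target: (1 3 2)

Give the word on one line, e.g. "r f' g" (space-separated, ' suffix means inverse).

r' g g r

  after r': (1 5 2)
  after g: (2 3 5 4)
  after g: (1 3)(2 5)
  after r: (1 3 2)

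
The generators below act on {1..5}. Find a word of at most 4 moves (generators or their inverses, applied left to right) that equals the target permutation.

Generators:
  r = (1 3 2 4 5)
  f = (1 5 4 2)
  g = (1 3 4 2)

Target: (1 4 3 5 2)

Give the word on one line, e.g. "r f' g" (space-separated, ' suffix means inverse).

r r r

  after r: (1 3 2 4 5)
  after r: (1 2 5 3 4)
  after r: (1 4 3 5 2)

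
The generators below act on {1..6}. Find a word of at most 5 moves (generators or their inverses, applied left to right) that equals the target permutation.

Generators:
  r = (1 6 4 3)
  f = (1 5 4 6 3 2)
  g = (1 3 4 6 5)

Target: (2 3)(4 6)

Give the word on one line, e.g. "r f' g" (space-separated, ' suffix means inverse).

  after g: (1 3 4 6 5)
  after r: (5 6)
  after g': (1 5 4 3)
  after f': (2 3)(4 6)

g r g' f'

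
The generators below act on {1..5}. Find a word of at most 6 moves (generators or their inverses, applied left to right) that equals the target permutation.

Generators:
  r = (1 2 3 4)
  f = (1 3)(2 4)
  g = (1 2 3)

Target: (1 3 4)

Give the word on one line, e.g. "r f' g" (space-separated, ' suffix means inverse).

  after f': (1 3)(2 4)
  after r: (1 4 3 2)
  after g: (1 4)
  after g: (1 4 2 3)
  after r': (1 3 4)

f' r g g r'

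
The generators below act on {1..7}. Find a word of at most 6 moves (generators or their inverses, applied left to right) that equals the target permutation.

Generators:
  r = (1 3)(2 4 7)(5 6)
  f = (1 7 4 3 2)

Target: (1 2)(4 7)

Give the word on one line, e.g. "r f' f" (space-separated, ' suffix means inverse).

f r' f r' f'

  after f: (1 7 4 3 2)
  after r': (1 4)(2 3 7)(5 6)
  after f: (1 3 4 7)(5 6)
  after r': (2 7 3)
  after f': (1 2)(4 7)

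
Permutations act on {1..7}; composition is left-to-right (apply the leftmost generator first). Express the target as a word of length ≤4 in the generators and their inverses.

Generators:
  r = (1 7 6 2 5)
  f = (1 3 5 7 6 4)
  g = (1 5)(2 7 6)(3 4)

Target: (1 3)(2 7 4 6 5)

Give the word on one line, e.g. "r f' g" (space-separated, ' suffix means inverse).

  after r': (1 5 2 6 7)
  after f': (1 3)(2 7 4 6 5)

r' f'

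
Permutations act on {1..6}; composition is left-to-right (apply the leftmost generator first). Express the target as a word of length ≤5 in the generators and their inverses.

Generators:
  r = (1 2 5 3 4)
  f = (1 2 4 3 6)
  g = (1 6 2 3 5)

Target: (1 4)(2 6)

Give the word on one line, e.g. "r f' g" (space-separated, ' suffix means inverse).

f r' f f g

  after f: (1 2 4 3 6)
  after r': (2 3 6 4 5)
  after f: (1 2 6 3)(4 5)
  after f: (1 4 5 3 2)
  after g: (1 4)(2 6)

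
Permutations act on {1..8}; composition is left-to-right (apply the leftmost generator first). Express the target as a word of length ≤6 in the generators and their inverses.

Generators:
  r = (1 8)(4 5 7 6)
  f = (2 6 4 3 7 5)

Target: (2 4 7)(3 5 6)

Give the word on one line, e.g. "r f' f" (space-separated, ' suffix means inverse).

f' f' f' f'

  after f': (2 5 7 3 4 6)
  after f': (2 7 4)(3 6 5)
  after f': (2 3)(4 5)(6 7)
  after f': (2 4 7)(3 5 6)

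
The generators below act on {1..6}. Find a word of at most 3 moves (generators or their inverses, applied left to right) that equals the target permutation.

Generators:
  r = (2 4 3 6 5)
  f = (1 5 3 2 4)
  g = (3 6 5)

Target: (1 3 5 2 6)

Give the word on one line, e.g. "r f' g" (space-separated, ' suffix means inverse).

  after g: (3 6 5)
  after f': (1 4 2 3 6)
  after r: (1 3 5 2 6)

g f' r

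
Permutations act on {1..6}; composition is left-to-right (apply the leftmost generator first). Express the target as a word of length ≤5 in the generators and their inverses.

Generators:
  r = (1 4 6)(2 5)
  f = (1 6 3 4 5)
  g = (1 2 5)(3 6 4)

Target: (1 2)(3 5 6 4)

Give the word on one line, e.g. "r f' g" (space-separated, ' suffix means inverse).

  after g: (1 2 5)(3 6 4)
  after g: (1 5 2)(3 4 6)
  after r': (1 2 6 3)
  after g: (1 5)(2 4 3)
  after r': (1 2)(3 5 6 4)

g g r' g r'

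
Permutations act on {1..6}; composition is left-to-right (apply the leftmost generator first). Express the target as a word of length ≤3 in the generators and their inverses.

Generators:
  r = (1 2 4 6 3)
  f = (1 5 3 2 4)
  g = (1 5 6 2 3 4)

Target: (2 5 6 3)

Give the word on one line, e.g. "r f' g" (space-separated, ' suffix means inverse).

g f'

  after g: (1 5 6 2 3 4)
  after f': (2 5 6 3)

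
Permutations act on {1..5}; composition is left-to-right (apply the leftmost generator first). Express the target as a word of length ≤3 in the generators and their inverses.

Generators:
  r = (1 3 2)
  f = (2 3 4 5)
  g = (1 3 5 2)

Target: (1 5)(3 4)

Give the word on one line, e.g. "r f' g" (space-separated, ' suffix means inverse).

  after g: (1 3 5 2)
  after r: (1 2 3 5)
  after f': (1 5)(3 4)

g r f'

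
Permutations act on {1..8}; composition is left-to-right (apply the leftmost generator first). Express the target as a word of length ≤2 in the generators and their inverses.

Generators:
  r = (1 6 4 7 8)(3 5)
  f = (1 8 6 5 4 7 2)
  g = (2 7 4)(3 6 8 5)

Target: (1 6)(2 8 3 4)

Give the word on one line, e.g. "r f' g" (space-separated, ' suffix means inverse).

g r

  after g: (2 7 4)(3 6 8 5)
  after r: (1 6)(2 8 3 4)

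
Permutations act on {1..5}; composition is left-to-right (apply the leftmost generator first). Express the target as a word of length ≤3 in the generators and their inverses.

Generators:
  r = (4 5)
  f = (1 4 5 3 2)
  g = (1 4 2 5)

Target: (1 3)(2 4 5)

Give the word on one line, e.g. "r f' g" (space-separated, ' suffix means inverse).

  after f: (1 4 5 3 2)
  after r': (1 5 3 2)
  after f: (1 3)(2 4 5)

f r' f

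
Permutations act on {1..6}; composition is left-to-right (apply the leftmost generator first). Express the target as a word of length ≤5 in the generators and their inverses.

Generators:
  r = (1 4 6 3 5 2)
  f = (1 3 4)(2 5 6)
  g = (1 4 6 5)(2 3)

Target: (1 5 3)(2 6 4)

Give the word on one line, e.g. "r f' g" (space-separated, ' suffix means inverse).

r f' r

  after r: (1 4 6 3 5 2)
  after f': (1 3 2 4 5 6)
  after r: (1 5 3)(2 6 4)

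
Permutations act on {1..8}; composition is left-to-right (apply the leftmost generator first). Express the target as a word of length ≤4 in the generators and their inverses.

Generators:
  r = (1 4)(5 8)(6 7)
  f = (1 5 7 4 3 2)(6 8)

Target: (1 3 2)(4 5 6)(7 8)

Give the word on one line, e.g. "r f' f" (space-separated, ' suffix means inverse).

  after r': (1 4)(5 8)(6 7)
  after f: (1 3 2)(4 5 6)(7 8)

r' f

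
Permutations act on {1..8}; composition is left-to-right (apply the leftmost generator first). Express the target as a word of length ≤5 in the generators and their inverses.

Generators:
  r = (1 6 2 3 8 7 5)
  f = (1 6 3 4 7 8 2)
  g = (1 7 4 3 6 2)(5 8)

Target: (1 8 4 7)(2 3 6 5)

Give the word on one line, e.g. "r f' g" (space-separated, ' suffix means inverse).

  after g: (1 7 4 3 6 2)(5 8)
  after r: (1 5 7 4 8)(2 6 3)
  after g: (1 8 7 3)(4 5)
  after f': (1 7 6)(2 8 4 5 3)
  after r': (1 8 4 7)(2 3 6 5)

g r g f' r'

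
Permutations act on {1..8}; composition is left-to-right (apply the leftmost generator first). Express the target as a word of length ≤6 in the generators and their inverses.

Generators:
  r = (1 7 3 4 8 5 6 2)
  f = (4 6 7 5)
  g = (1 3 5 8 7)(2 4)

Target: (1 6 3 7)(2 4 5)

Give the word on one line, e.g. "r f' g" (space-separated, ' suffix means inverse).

  after f: (4 6 7 5)
  after r: (1 7 6 3 4 2)(5 8)
  after g': (1 8 3 2 7 6)
  after r: (1 5 6 7 2 3)(4 8)
  after r: (1 6 3 7)(2 4 5)

f r g' r r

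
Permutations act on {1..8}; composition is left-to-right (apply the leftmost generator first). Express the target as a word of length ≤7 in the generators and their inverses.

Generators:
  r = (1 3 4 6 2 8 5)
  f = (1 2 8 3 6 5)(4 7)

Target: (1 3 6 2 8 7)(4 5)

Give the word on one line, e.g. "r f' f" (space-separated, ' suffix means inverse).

  after f': (1 5 6 3 8 2)(4 7)
  after r': (1 8 6)(2 5 4 7 3)
  after f': (1 2 6 5 7 8 3)
  after r: (1 8 4 6)(5 7)
  after f: (1 3 6 2 8 7)(4 5)

f' r' f' r f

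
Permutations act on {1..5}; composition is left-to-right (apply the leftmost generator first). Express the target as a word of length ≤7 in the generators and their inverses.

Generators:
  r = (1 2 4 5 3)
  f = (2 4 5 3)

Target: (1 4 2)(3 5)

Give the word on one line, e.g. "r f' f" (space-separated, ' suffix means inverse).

f r f f r'

  after f: (2 4 5 3)
  after r: (1 2 5)(3 4)
  after f: (1 4 2 3 5)
  after f: (1 5)
  after r': (1 4 2)(3 5)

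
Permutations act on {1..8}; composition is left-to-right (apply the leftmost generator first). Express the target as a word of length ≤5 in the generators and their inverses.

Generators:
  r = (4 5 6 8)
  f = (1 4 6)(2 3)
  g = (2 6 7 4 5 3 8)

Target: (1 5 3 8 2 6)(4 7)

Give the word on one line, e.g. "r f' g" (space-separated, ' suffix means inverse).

  after f': (1 6 4)(2 3)
  after f': (1 4 6)
  after g: (1 5 3 8 2 6)(4 7)

f' f' g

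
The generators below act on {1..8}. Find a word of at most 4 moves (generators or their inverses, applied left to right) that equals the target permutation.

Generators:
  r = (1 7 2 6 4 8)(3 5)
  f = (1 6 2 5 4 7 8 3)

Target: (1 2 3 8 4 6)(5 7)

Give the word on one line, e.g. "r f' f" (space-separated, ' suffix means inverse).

  after r: (1 7 2 6 4 8)(3 5)
  after f': (1 4 7 6 5 8 3 2)
  after r': (1 6 3 7 2 8 5 4)
  after f: (1 2 3 8 4 6)(5 7)

r f' r' f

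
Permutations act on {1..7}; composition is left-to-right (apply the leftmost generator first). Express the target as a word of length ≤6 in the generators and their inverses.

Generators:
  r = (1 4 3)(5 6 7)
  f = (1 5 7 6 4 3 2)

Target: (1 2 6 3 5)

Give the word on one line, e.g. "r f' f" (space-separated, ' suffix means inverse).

  after r: (1 4 3)(5 6 7)
  after f: (1 3 5 4 2)
  after f: (1 2 5 3 7 6 4)
  after r: (1 2 6 3 5)

r f f r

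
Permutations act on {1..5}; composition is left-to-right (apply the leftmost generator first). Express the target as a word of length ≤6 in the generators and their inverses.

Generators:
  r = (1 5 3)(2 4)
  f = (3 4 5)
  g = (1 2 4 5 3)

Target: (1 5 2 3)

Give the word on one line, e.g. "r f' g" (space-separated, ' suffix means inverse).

g' r g' f g

  after g': (1 3 5 4 2)
  after r: (2 5)
  after g': (1 3 5)(2 4)
  after f: (1 4 2 5)
  after g: (1 5 2 3)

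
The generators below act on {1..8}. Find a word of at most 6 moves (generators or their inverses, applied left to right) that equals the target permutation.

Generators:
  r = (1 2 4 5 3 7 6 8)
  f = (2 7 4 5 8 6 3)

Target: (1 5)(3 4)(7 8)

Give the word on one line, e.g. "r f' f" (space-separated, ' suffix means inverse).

f' f' r r r

  after f': (2 3 6 8 5 4 7)
  after f': (2 6 5 7 3 8 4)
  after r: (1 2 8 5 6 3)
  after r: (1 4 5 8 3 2)(6 7)
  after r: (1 5)(3 4)(7 8)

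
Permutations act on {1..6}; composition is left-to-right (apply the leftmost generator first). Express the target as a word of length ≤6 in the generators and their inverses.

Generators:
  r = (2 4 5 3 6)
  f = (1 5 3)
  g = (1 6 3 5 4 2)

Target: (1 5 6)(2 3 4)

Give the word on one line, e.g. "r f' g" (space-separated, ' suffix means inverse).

g' f' r g'

  after g': (1 2 4 5 3 6)
  after f': (1 2 4)(3 6)
  after r: (1 4)(2 5 3)
  after g': (1 5 6)(2 3 4)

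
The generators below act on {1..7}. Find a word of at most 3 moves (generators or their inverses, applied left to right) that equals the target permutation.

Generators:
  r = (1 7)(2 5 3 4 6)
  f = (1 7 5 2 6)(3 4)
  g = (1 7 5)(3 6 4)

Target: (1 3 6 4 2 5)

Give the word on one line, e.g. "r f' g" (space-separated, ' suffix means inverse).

g' r

  after g': (1 5 7)(3 4 6)
  after r: (1 3 6 4 2 5)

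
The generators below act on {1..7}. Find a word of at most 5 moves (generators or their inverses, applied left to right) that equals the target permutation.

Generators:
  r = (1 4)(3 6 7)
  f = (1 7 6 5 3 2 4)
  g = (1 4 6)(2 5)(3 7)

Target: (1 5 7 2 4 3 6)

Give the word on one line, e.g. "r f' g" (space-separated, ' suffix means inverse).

  after g: (1 4 6)(2 5)(3 7)
  after f': (1 2 6 4 7 5 3)
  after g': (1 5 7 2 4 3 6)

g f' g'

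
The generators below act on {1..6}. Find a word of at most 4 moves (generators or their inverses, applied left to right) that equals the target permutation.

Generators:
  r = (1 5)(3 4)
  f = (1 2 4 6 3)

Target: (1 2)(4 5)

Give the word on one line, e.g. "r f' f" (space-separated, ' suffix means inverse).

  after r': (1 5)(3 4)
  after f: (1 5 2 4)(3 6)
  after r': (2 3 6 4 5)
  after f: (1 2)(4 5)

r' f r' f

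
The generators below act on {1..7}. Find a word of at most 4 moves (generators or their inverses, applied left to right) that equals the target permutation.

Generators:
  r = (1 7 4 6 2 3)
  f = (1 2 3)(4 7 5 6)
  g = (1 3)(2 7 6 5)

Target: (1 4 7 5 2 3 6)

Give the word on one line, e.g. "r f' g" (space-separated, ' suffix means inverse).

r r g

  after r: (1 7 4 6 2 3)
  after r: (1 4 2)(3 7 6)
  after g: (1 4 7 5 2 3 6)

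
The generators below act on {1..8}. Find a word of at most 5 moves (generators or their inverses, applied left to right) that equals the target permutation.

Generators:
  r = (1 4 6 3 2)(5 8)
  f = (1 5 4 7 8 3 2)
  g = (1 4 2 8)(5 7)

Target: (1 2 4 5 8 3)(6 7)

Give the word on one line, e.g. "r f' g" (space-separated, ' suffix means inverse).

f r' f r

  after f: (1 5 4 7 8 3 2)
  after r': (1 8 6 4 7 5)
  after f: (1 3 2)(4 8 6 7)
  after r: (1 2 4 5 8 3)(6 7)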